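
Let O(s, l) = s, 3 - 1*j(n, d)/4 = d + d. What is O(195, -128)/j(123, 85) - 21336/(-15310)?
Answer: 5633499/5113540 ≈ 1.1017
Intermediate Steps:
j(n, d) = 12 - 8*d (j(n, d) = 12 - 4*(d + d) = 12 - 8*d)
O(195, -128)/j(123, 85) - 21336/(-15310) = 195/(12 - 8*85) - 21336/(-15310) = 195/(12 - 680) - 21336*(-1/15310) = 195/(-668) + 10668/7655 = 195*(-1/668) + 10668/7655 = -195/668 + 10668/7655 = 5633499/5113540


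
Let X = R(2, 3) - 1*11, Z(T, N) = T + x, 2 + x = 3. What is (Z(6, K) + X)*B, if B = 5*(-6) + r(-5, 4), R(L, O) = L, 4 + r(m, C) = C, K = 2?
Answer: 60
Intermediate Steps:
x = 1 (x = -2 + 3 = 1)
r(m, C) = -4 + C
Z(T, N) = 1 + T (Z(T, N) = T + 1 = 1 + T)
X = -9 (X = 2 - 1*11 = 2 - 11 = -9)
B = -30 (B = 5*(-6) + (-4 + 4) = -30 + 0 = -30)
(Z(6, K) + X)*B = ((1 + 6) - 9)*(-30) = (7 - 9)*(-30) = -2*(-30) = 60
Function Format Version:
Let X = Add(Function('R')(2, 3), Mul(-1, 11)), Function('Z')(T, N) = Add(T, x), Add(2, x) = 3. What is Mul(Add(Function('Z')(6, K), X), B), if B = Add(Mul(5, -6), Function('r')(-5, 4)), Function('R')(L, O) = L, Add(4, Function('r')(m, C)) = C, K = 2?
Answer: 60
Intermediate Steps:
x = 1 (x = Add(-2, 3) = 1)
Function('r')(m, C) = Add(-4, C)
Function('Z')(T, N) = Add(1, T) (Function('Z')(T, N) = Add(T, 1) = Add(1, T))
X = -9 (X = Add(2, Mul(-1, 11)) = Add(2, -11) = -9)
B = -30 (B = Add(Mul(5, -6), Add(-4, 4)) = Add(-30, 0) = -30)
Mul(Add(Function('Z')(6, K), X), B) = Mul(Add(Add(1, 6), -9), -30) = Mul(Add(7, -9), -30) = Mul(-2, -30) = 60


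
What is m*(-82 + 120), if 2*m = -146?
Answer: -2774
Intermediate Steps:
m = -73 (m = (1/2)*(-146) = -73)
m*(-82 + 120) = -73*(-82 + 120) = -73*38 = -2774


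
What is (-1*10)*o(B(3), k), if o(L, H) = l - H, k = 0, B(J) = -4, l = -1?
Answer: 10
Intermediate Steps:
o(L, H) = -1 - H
(-1*10)*o(B(3), k) = (-1*10)*(-1 - 1*0) = -10*(-1 + 0) = -10*(-1) = 10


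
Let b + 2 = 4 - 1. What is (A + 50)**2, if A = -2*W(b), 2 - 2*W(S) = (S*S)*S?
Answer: 2401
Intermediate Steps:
b = 1 (b = -2 + (4 - 1) = -2 + 3 = 1)
W(S) = 1 - S**3/2 (W(S) = 1 - S*S*S/2 = 1 - S**2*S/2 = 1 - S**3/2)
A = -1 (A = -2*(1 - 1/2*1**3) = -2*(1 - 1/2*1) = -2*(1 - 1/2) = -2*1/2 = -1)
(A + 50)**2 = (-1 + 50)**2 = 49**2 = 2401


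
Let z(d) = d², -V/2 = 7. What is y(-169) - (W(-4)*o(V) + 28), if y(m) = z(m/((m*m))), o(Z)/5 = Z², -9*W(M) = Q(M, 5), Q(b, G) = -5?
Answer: -147146263/257049 ≈ -572.44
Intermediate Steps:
V = -14 (V = -2*7 = -14)
W(M) = 5/9 (W(M) = -⅑*(-5) = 5/9)
o(Z) = 5*Z²
y(m) = m⁻² (y(m) = (m/((m*m)))² = (m/(m²))² = (m/m²)² = (1/m)² = m⁻²)
y(-169) - (W(-4)*o(V) + 28) = (-169)⁻² - (5*(5*(-14)²)/9 + 28) = 1/28561 - (5*(5*196)/9 + 28) = 1/28561 - ((5/9)*980 + 28) = 1/28561 - (4900/9 + 28) = 1/28561 - 1*5152/9 = 1/28561 - 5152/9 = -147146263/257049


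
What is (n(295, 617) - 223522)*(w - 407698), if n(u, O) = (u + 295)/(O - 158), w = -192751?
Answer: 61603670407592/459 ≈ 1.3421e+11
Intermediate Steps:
n(u, O) = (295 + u)/(-158 + O)
(n(295, 617) - 223522)*(w - 407698) = ((295 + 295)/(-158 + 617) - 223522)*(-192751 - 407698) = (590/459 - 223522)*(-600449) = -102596008/459*(-600449) = 61603670407592/459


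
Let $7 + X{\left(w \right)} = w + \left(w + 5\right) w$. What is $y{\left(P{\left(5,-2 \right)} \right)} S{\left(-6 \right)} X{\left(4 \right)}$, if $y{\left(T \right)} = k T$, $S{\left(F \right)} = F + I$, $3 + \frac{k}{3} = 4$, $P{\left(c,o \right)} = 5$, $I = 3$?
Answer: $-1485$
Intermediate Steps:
$k = 3$ ($k = -9 + 3 \cdot 4 = -9 + 12 = 3$)
$S{\left(F \right)} = 3 + F$ ($S{\left(F \right)} = F + 3 = 3 + F$)
$y{\left(T \right)} = 3 T$
$X{\left(w \right)} = -7 + w + w \left(5 + w\right)$ ($X{\left(w \right)} = -7 + \left(w + \left(w + 5\right) w\right) = -7 + \left(w + \left(5 + w\right) w\right) = -7 + \left(w + w \left(5 + w\right)\right) = -7 + w + w \left(5 + w\right)$)
$y{\left(P{\left(5,-2 \right)} \right)} S{\left(-6 \right)} X{\left(4 \right)} = 3 \cdot 5 \left(3 - 6\right) \left(-7 + 4^{2} + 6 \cdot 4\right) = 15 \left(-3\right) \left(-7 + 16 + 24\right) = \left(-45\right) 33 = -1485$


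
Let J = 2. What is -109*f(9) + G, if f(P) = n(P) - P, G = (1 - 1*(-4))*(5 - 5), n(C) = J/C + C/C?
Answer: 7630/9 ≈ 847.78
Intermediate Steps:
n(C) = 1 + 2/C (n(C) = 2/C + C/C = 2/C + 1 = 1 + 2/C)
G = 0 (G = (1 + 4)*0 = 5*0 = 0)
f(P) = -P + (2 + P)/P (f(P) = (2 + P)/P - P = -P + (2 + P)/P)
-109*f(9) + G = -109*(1 - 1*9 + 2/9) + 0 = -109*(1 - 9 + 2*(⅑)) + 0 = -109*(1 - 9 + 2/9) + 0 = -109*(-70/9) + 0 = 7630/9 + 0 = 7630/9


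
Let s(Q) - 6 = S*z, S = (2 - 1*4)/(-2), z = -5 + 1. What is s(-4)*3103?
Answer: 6206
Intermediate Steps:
z = -4
S = 1 (S = (2 - 4)*(-½) = -2*(-½) = 1)
s(Q) = 2 (s(Q) = 6 + 1*(-4) = 6 - 4 = 2)
s(-4)*3103 = 2*3103 = 6206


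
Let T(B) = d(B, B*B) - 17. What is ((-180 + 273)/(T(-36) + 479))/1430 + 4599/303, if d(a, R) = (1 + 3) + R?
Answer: 3862648173/254485660 ≈ 15.178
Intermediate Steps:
d(a, R) = 4 + R
T(B) = -13 + B**2 (T(B) = (4 + B*B) - 17 = (4 + B**2) - 17 = -13 + B**2)
((-180 + 273)/(T(-36) + 479))/1430 + 4599/303 = ((-180 + 273)/((-13 + (-36)**2) + 479))/1430 + 4599/303 = (93/((-13 + 1296) + 479))*(1/1430) + 4599*(1/303) = (93/(1283 + 479))*(1/1430) + 1533/101 = (93/1762)*(1/1430) + 1533/101 = 93/2519660 + 1533/101 = 3862648173/254485660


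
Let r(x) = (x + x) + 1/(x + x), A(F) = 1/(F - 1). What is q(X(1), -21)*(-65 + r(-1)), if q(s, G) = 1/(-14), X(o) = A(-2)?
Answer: 135/28 ≈ 4.8214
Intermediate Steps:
A(F) = 1/(-1 + F)
X(o) = -⅓ (X(o) = 1/(-1 - 2) = 1/(-3) = -⅓)
q(s, G) = -1/14
r(x) = 1/(2*x) + 2*x (r(x) = 2*x + 1/(2*x) = 1/(2*x) + 2*x)
q(X(1), -21)*(-65 + r(-1)) = -(-65 + ((½)/(-1) + 2*(-1)))/14 = -(-65 + ((½)*(-1) - 2))/14 = -(-65 + (-½ - 2))/14 = -(-65 - 5/2)/14 = -1/14*(-135/2) = 135/28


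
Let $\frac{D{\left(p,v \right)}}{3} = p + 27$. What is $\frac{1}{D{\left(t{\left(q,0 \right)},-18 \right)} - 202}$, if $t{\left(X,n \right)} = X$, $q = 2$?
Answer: $- \frac{1}{115} \approx -0.0086956$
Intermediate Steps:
$D{\left(p,v \right)} = 81 + 3 p$ ($D{\left(p,v \right)} = 3 \left(p + 27\right) = 3 \left(27 + p\right) = 81 + 3 p$)
$\frac{1}{D{\left(t{\left(q,0 \right)},-18 \right)} - 202} = \frac{1}{\left(81 + 3 \cdot 2\right) - 202} = \frac{1}{\left(81 + 6\right) - 202} = \frac{1}{87 - 202} = \frac{1}{-115} = - \frac{1}{115}$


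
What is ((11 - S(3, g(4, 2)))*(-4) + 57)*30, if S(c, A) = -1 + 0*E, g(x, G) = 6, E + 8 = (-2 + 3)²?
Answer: 270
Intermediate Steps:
E = -7 (E = -8 + (-2 + 3)² = -8 + 1² = -8 + 1 = -7)
S(c, A) = -1 (S(c, A) = -1 + 0*(-7) = -1 + 0 = -1)
((11 - S(3, g(4, 2)))*(-4) + 57)*30 = ((11 - 1*(-1))*(-4) + 57)*30 = ((11 + 1)*(-4) + 57)*30 = (12*(-4) + 57)*30 = (-48 + 57)*30 = 9*30 = 270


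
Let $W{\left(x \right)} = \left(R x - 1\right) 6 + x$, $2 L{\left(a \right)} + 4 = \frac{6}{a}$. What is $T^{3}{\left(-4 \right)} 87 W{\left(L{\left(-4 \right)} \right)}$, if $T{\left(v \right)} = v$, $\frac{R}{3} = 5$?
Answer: $1426800$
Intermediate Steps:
$R = 15$ ($R = 3 \cdot 5 = 15$)
$L{\left(a \right)} = -2 + \frac{3}{a}$ ($L{\left(a \right)} = -2 + \frac{6 \frac{1}{a}}{2} = -2 + \frac{3}{a}$)
$W{\left(x \right)} = -6 + 91 x$ ($W{\left(x \right)} = \left(15 x - 1\right) 6 + x = \left(-1 + 15 x\right) 6 + x = \left(-6 + 90 x\right) + x = -6 + 91 x$)
$T^{3}{\left(-4 \right)} 87 W{\left(L{\left(-4 \right)} \right)} = \left(-4\right)^{3} \cdot 87 \left(-6 + 91 \left(-2 + \frac{3}{-4}\right)\right) = \left(-64\right) 87 \left(-6 + 91 \left(-2 + 3 \left(- \frac{1}{4}\right)\right)\right) = - 5568 \left(-6 + 91 \left(-2 - \frac{3}{4}\right)\right) = - 5568 \left(-6 + 91 \left(- \frac{11}{4}\right)\right) = - 5568 \left(-6 - \frac{1001}{4}\right) = \left(-5568\right) \left(- \frac{1025}{4}\right) = 1426800$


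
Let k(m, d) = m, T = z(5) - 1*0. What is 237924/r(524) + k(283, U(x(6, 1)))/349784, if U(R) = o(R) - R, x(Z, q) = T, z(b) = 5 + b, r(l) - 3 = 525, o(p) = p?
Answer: 1733794955/3847624 ≈ 450.61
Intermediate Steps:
r(l) = 528 (r(l) = 3 + 525 = 528)
T = 10 (T = (5 + 5) - 1*0 = 10 + 0 = 10)
x(Z, q) = 10
U(R) = 0 (U(R) = R - R = 0)
237924/r(524) + k(283, U(x(6, 1)))/349784 = 237924/528 + 283/349784 = 237924*(1/528) + 283*(1/349784) = 19827/44 + 283/349784 = 1733794955/3847624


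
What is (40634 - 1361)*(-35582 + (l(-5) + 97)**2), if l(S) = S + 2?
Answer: -1050395658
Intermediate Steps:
l(S) = 2 + S
(40634 - 1361)*(-35582 + (l(-5) + 97)**2) = (40634 - 1361)*(-35582 + ((2 - 5) + 97)**2) = 39273*(-35582 + (-3 + 97)**2) = 39273*(-35582 + 94**2) = 39273*(-35582 + 8836) = 39273*(-26746) = -1050395658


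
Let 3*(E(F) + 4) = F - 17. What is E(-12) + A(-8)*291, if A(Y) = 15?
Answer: 13054/3 ≈ 4351.3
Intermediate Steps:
E(F) = -29/3 + F/3 (E(F) = -4 + (F - 17)/3 = -4 + (-17 + F)/3 = -4 + (-17/3 + F/3) = -29/3 + F/3)
E(-12) + A(-8)*291 = (-29/3 + (1/3)*(-12)) + 15*291 = (-29/3 - 4) + 4365 = -41/3 + 4365 = 13054/3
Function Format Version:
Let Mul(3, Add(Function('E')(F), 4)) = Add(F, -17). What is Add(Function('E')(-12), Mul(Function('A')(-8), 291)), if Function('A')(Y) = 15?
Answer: Rational(13054, 3) ≈ 4351.3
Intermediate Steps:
Function('E')(F) = Add(Rational(-29, 3), Mul(Rational(1, 3), F)) (Function('E')(F) = Add(-4, Mul(Rational(1, 3), Add(F, -17))) = Add(-4, Mul(Rational(1, 3), Add(-17, F))) = Add(-4, Add(Rational(-17, 3), Mul(Rational(1, 3), F))) = Add(Rational(-29, 3), Mul(Rational(1, 3), F)))
Add(Function('E')(-12), Mul(Function('A')(-8), 291)) = Add(Add(Rational(-29, 3), Mul(Rational(1, 3), -12)), Mul(15, 291)) = Add(Add(Rational(-29, 3), -4), 4365) = Add(Rational(-41, 3), 4365) = Rational(13054, 3)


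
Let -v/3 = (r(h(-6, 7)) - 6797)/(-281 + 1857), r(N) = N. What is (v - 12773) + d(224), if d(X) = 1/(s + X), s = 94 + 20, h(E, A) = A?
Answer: -1699284297/133172 ≈ -12760.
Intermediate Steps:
s = 114
d(X) = 1/(114 + X)
v = 10185/788 (v = -3*(7 - 6797)/(-281 + 1857) = -(-20370)/1576 = -3*(-3395/788) = 10185/788 ≈ 12.925)
(v - 12773) + d(224) = (10185/788 - 12773) + 1/(114 + 224) = -10054939/788 + 1/338 = -1699284297/133172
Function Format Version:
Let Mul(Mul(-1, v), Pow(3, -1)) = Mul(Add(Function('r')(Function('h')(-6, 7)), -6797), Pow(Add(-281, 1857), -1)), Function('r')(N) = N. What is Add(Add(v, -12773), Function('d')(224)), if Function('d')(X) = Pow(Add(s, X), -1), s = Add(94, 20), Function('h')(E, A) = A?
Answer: Rational(-1699284297, 133172) ≈ -12760.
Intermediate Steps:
s = 114
Function('d')(X) = Pow(Add(114, X), -1)
v = Rational(10185, 788) (v = Mul(-3, Mul(Add(7, -6797), Pow(Add(-281, 1857), -1))) = Mul(-3, Mul(-6790, Pow(1576, -1))) = Mul(-3, Mul(-6790, Rational(1, 1576))) = Mul(-3, Rational(-3395, 788)) = Rational(10185, 788) ≈ 12.925)
Add(Add(v, -12773), Function('d')(224)) = Add(Add(Rational(10185, 788), -12773), Pow(Add(114, 224), -1)) = Add(Rational(-10054939, 788), Pow(338, -1)) = Add(Rational(-10054939, 788), Rational(1, 338)) = Rational(-1699284297, 133172)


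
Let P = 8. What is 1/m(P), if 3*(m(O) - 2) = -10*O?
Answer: -3/74 ≈ -0.040541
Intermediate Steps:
m(O) = 2 - 10*O/3 (m(O) = 2 + (-10*O)/3 = 2 - 10*O/3)
1/m(P) = 1/(2 - 10/3*8) = 1/(2 - 80/3) = 1/(-74/3) = -3/74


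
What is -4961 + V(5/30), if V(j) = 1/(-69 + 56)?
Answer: -64494/13 ≈ -4961.1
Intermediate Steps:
V(j) = -1/13 (V(j) = 1/(-13) = -1/13)
-4961 + V(5/30) = -4961 - 1/13 = -64494/13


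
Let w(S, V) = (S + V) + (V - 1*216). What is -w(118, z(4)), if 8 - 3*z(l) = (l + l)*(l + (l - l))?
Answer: 114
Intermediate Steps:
z(l) = 8/3 - 2*l²/3 (z(l) = 8/3 - (l + l)*(l + (l - l))/3 = 8/3 - 2*l*(l + 0)/3 = 8/3 - 2*l*l/3 = 8/3 - 2*l²/3)
w(S, V) = -216 + S + 2*V (w(S, V) = (S + V) + (V - 216) = (S + V) + (-216 + V) = -216 + S + 2*V)
-w(118, z(4)) = -(-216 + 118 + 2*(8/3 - ⅔*4²)) = -(-216 + 118 + 2*(8/3 - ⅔*16)) = -(-216 + 118 + 2*(8/3 - 32/3)) = -(-216 + 118 + 2*(-8)) = -(-216 + 118 - 16) = -1*(-114) = 114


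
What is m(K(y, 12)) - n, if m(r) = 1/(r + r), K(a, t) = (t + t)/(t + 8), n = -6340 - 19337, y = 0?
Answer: 308129/12 ≈ 25677.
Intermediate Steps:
n = -25677
K(a, t) = 2*t/(8 + t) (K(a, t) = (2*t)/(8 + t) = 2*t/(8 + t))
m(r) = 1/(2*r)
m(K(y, 12)) - n = 1/(2*((2*12/(8 + 12)))) - 1*(-25677) = 1/(2*((2*12/20))) + 25677 = 1/(2*((2*12*(1/20)))) + 25677 = 1/(2*(6/5)) + 25677 = (1/2)*(5/6) + 25677 = 5/12 + 25677 = 308129/12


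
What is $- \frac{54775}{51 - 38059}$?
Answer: $\frac{54775}{38008} \approx 1.4411$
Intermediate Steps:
$- \frac{54775}{51 - 38059} = - \frac{54775}{-38008} = \left(-54775\right) \left(- \frac{1}{38008}\right) = \frac{54775}{38008}$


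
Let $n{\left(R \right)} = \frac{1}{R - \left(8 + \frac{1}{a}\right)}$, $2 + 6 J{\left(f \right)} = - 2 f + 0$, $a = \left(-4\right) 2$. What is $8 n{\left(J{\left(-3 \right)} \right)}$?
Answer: $- \frac{192}{173} \approx -1.1098$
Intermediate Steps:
$a = -8$
$J{\left(f \right)} = - \frac{1}{3} - \frac{f}{3}$ ($J{\left(f \right)} = - \frac{1}{3} + \frac{- 2 f + 0}{6} = - \frac{1}{3} + \frac{\left(-2\right) f}{6} = - \frac{1}{3} - \frac{f}{3}$)
$n{\left(R \right)} = \frac{1}{- \frac{63}{8} + R}$ ($n{\left(R \right)} = \frac{1}{R - \left(- \frac{1}{8} + 8\right)} = \frac{1}{R - \frac{63}{8}} = \frac{1}{- \frac{63}{8} + R}$)
$8 n{\left(J{\left(-3 \right)} \right)} = 8 \frac{8}{-63 + 8 \left(- \frac{1}{3} - -1\right)} = 8 \frac{8}{-63 + 8 \left(- \frac{1}{3} + 1\right)} = 8 \frac{8}{-63 + 8 \cdot \frac{2}{3}} = 8 \frac{8}{-63 + \frac{16}{3}} = 8 \frac{8}{- \frac{173}{3}} = 8 \cdot 8 \left(- \frac{3}{173}\right) = 8 \left(- \frac{24}{173}\right) = - \frac{192}{173}$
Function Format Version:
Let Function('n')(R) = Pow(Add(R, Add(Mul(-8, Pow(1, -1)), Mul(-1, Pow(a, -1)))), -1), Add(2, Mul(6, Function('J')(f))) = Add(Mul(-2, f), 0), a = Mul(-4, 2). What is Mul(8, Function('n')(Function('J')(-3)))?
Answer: Rational(-192, 173) ≈ -1.1098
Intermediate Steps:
a = -8
Function('J')(f) = Add(Rational(-1, 3), Mul(Rational(-1, 3), f)) (Function('J')(f) = Add(Rational(-1, 3), Mul(Rational(1, 6), Add(Mul(-2, f), 0))) = Add(Rational(-1, 3), Mul(Rational(1, 6), Mul(-2, f))) = Add(Rational(-1, 3), Mul(Rational(-1, 3), f)))
Function('n')(R) = Pow(Add(Rational(-63, 8), R), -1) (Function('n')(R) = Pow(Add(R, Add(Mul(-8, Pow(1, -1)), Mul(-1, Pow(-8, -1)))), -1) = Pow(Add(R, Add(Mul(-8, 1), Mul(-1, Rational(-1, 8)))), -1) = Pow(Add(R, Add(-8, Rational(1, 8))), -1) = Pow(Add(R, Rational(-63, 8)), -1) = Pow(Add(Rational(-63, 8), R), -1))
Mul(8, Function('n')(Function('J')(-3))) = Mul(8, Mul(8, Pow(Add(-63, Mul(8, Add(Rational(-1, 3), Mul(Rational(-1, 3), -3)))), -1))) = Mul(8, Mul(8, Pow(Add(-63, Mul(8, Add(Rational(-1, 3), 1))), -1))) = Mul(8, Mul(8, Pow(Add(-63, Mul(8, Rational(2, 3))), -1))) = Mul(8, Mul(8, Pow(Add(-63, Rational(16, 3)), -1))) = Mul(8, Mul(8, Pow(Rational(-173, 3), -1))) = Mul(8, Mul(8, Rational(-3, 173))) = Mul(8, Rational(-24, 173)) = Rational(-192, 173)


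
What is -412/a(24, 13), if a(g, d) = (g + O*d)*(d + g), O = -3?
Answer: 412/555 ≈ 0.74234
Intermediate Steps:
a(g, d) = (d + g)*(g - 3*d) (a(g, d) = (g - 3*d)*(d + g) = (d + g)*(g - 3*d))
-412/a(24, 13) = -412/(24² - 3*13² - 2*13*24) = -412/(576 - 3*169 - 624) = -412/(576 - 507 - 624) = -412/(-555) = -412*(-1/555) = 412/555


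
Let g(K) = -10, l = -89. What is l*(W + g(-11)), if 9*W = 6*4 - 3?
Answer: 2047/3 ≈ 682.33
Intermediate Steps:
W = 7/3 (W = (6*4 - 3)/9 = (24 - 3)/9 = (⅑)*21 = 7/3 ≈ 2.3333)
l*(W + g(-11)) = -89*(7/3 - 10) = -89*(-23/3) = 2047/3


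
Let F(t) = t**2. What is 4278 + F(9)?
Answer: 4359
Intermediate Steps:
4278 + F(9) = 4278 + 9**2 = 4278 + 81 = 4359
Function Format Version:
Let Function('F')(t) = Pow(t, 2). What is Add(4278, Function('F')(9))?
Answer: 4359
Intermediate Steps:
Add(4278, Function('F')(9)) = Add(4278, Pow(9, 2)) = Add(4278, 81) = 4359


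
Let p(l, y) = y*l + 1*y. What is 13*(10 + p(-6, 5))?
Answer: -195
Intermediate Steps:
p(l, y) = y + l*y (p(l, y) = l*y + y = y + l*y)
13*(10 + p(-6, 5)) = 13*(10 + 5*(1 - 6)) = 13*(10 + 5*(-5)) = 13*(10 - 25) = 13*(-15) = -195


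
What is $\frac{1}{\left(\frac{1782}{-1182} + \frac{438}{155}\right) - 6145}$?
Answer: $- \frac{30535}{187597324} \approx -0.00016277$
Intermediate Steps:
$\frac{1}{\left(\frac{1782}{-1182} + \frac{438}{155}\right) - 6145} = \frac{1}{\left(1782 \left(- \frac{1}{1182}\right) + 438 \cdot \frac{1}{155}\right) - 6145} = \frac{1}{\left(- \frac{297}{197} + \frac{438}{155}\right) - 6145} = \frac{1}{\frac{40251}{30535} - 6145} = \frac{1}{- \frac{187597324}{30535}} = - \frac{30535}{187597324}$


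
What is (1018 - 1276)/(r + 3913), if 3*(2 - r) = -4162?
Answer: -774/15907 ≈ -0.048658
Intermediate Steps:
r = 4168/3 (r = 2 - 1/3*(-4162) = 2 + 4162/3 = 4168/3 ≈ 1389.3)
(1018 - 1276)/(r + 3913) = (1018 - 1276)/(4168/3 + 3913) = -258/15907/3 = -258*3/15907 = -774/15907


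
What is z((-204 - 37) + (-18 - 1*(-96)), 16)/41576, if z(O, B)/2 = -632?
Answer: -158/5197 ≈ -0.030402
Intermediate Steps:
z(O, B) = -1264 (z(O, B) = 2*(-632) = -1264)
z((-204 - 37) + (-18 - 1*(-96)), 16)/41576 = -1264/41576 = -1264*1/41576 = -158/5197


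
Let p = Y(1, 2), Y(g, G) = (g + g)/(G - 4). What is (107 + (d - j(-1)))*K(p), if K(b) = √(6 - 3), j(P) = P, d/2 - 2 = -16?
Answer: 80*√3 ≈ 138.56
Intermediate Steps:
d = -28 (d = 4 + 2*(-16) = 4 - 32 = -28)
Y(g, G) = 2*g/(-4 + G) (Y(g, G) = (2*g)/(-4 + G) = 2*g/(-4 + G))
p = -1 (p = 2*1/(-4 + 2) = 2*1/(-2) = 2*1*(-½) = -1)
K(b) = √3
(107 + (d - j(-1)))*K(p) = (107 + (-28 - 1*(-1)))*√3 = (107 + (-28 + 1))*√3 = (107 - 27)*√3 = 80*√3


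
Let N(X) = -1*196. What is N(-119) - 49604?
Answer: -49800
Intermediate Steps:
N(X) = -196
N(-119) - 49604 = -196 - 49604 = -49800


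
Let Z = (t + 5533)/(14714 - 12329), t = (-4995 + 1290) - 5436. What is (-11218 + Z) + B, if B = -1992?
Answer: -31509458/2385 ≈ -13212.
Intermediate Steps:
t = -9141 (t = -3705 - 5436 = -9141)
Z = -3608/2385 (Z = (-9141 + 5533)/(14714 - 12329) = -3608/2385 ≈ -1.5128)
(-11218 + Z) + B = (-11218 - 3608/2385) - 1992 = -26758538/2385 - 1992 = -31509458/2385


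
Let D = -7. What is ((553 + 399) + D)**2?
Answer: 893025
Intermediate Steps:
((553 + 399) + D)**2 = ((553 + 399) - 7)**2 = (952 - 7)**2 = 945**2 = 893025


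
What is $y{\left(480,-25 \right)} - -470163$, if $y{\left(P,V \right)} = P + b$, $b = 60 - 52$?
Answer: $470651$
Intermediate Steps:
$b = 8$
$y{\left(P,V \right)} = 8 + P$ ($y{\left(P,V \right)} = P + 8 = 8 + P$)
$y{\left(480,-25 \right)} - -470163 = \left(8 + 480\right) - -470163 = 488 + 470163 = 470651$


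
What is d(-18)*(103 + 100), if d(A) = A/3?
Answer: -1218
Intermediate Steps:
d(A) = A/3 (d(A) = A*(1/3) = A/3)
d(-18)*(103 + 100) = ((1/3)*(-18))*(103 + 100) = -6*203 = -1218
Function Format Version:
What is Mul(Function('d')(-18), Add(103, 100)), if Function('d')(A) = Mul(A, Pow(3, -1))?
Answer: -1218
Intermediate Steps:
Function('d')(A) = Mul(Rational(1, 3), A) (Function('d')(A) = Mul(A, Rational(1, 3)) = Mul(Rational(1, 3), A))
Mul(Function('d')(-18), Add(103, 100)) = Mul(Mul(Rational(1, 3), -18), Add(103, 100)) = Mul(-6, 203) = -1218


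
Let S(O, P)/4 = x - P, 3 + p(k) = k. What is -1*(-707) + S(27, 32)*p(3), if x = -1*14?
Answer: 707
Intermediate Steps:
x = -14
p(k) = -3 + k
S(O, P) = -56 - 4*P (S(O, P) = 4*(-14 - P) = -56 - 4*P)
-1*(-707) + S(27, 32)*p(3) = -1*(-707) + (-56 - 4*32)*(-3 + 3) = 707 + (-56 - 128)*0 = 707 - 184*0 = 707 + 0 = 707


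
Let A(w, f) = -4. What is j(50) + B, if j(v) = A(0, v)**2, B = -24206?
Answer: -24190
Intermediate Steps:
j(v) = 16 (j(v) = (-4)**2 = 16)
j(50) + B = 16 - 24206 = -24190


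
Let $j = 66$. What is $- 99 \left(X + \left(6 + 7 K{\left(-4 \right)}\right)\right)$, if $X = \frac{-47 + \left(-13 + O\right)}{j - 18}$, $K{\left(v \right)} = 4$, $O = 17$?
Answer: $- \frac{52437}{16} \approx -3277.3$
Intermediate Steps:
$X = - \frac{43}{48}$ ($X = \frac{-47 + \left(-13 + 17\right)}{66 - 18} = \frac{-47 + 4}{48} = \left(-43\right) \frac{1}{48} = - \frac{43}{48} \approx -0.89583$)
$- 99 \left(X + \left(6 + 7 K{\left(-4 \right)}\right)\right) = - 99 \left(- \frac{43}{48} + \left(6 + 7 \cdot 4\right)\right) = - 99 \left(- \frac{43}{48} + \left(6 + 28\right)\right) = - 99 \left(- \frac{43}{48} + 34\right) = \left(-99\right) \frac{1589}{48} = - \frac{52437}{16}$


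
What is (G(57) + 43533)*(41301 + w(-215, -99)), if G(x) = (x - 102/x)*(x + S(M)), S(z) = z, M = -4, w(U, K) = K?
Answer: 36369994248/19 ≈ 1.9142e+9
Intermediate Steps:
G(x) = (-4 + x)*(x - 102/x) (G(x) = (x - 102/x)*(x - 4) = (x - 102/x)*(-4 + x) = (-4 + x)*(x - 102/x))
(G(57) + 43533)*(41301 + w(-215, -99)) = ((-102 + 57² - 4*57 + 408/57) + 43533)*(41301 - 99) = ((-102 + 3249 - 228 + 408*(1/57)) + 43533)*41202 = ((-102 + 3249 - 228 + 136/19) + 43533)*41202 = (55597/19 + 43533)*41202 = (882724/19)*41202 = 36369994248/19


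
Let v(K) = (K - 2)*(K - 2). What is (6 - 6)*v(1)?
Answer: 0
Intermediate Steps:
v(K) = (-2 + K)² (v(K) = (-2 + K)*(-2 + K) = (-2 + K)²)
(6 - 6)*v(1) = (6 - 6)*(-2 + 1)² = 0*(-1)² = 0*1 = 0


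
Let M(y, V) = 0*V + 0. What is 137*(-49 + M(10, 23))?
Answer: -6713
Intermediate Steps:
M(y, V) = 0 (M(y, V) = 0 + 0 = 0)
137*(-49 + M(10, 23)) = 137*(-49 + 0) = 137*(-49) = -6713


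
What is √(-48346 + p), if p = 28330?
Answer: 12*I*√139 ≈ 141.48*I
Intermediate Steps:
√(-48346 + p) = √(-48346 + 28330) = √(-20016) = 12*I*√139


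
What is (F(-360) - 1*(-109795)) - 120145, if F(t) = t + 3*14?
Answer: -10668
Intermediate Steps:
F(t) = 42 + t (F(t) = t + 42 = 42 + t)
(F(-360) - 1*(-109795)) - 120145 = ((42 - 360) - 1*(-109795)) - 120145 = (-318 + 109795) - 120145 = 109477 - 120145 = -10668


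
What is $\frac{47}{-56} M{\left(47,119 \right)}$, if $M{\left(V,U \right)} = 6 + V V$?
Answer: $- \frac{104105}{56} \approx -1859.0$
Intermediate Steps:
$M{\left(V,U \right)} = 6 + V^{2}$
$\frac{47}{-56} M{\left(47,119 \right)} = \frac{47}{-56} \left(6 + 47^{2}\right) = 47 \left(- \frac{1}{56}\right) \left(6 + 2209\right) = \left(- \frac{47}{56}\right) 2215 = - \frac{104105}{56}$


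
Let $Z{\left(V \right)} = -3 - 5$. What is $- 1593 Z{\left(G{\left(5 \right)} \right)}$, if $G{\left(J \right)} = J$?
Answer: $12744$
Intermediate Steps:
$Z{\left(V \right)} = -8$ ($Z{\left(V \right)} = -3 - 5 = -8$)
$- 1593 Z{\left(G{\left(5 \right)} \right)} = \left(-1593\right) \left(-8\right) = 12744$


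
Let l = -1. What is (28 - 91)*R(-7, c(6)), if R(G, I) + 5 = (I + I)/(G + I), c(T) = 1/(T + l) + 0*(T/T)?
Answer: 5418/17 ≈ 318.71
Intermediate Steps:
c(T) = 1/(-1 + T) (c(T) = 1/(T - 1) + 0*(T/T) = 1/(-1 + T) + 0*1 = 1/(-1 + T) + 0 = 1/(-1 + T))
R(G, I) = -5 + 2*I/(G + I) (R(G, I) = -5 + (I + I)/(G + I) = -5 + (2*I)/(G + I) = -5 + 2*I/(G + I))
(28 - 91)*R(-7, c(6)) = (28 - 91)*((-5*(-7) - 3/(-1 + 6))/(-7 + 1/(-1 + 6))) = -63*(35 - 3/5)/(-7 + 1/5) = -63*(35 - 3*⅕)/(-7 + ⅕) = -63*(35 - ⅗)/(-34/5) = -(-315)*172/(34*5) = -63*(-86/17) = 5418/17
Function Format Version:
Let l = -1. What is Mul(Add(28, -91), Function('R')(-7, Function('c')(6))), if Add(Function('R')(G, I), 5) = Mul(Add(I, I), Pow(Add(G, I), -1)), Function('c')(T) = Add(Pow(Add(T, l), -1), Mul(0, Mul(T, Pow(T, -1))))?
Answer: Rational(5418, 17) ≈ 318.71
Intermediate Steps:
Function('c')(T) = Pow(Add(-1, T), -1) (Function('c')(T) = Add(Pow(Add(T, -1), -1), Mul(0, Mul(T, Pow(T, -1)))) = Add(Pow(Add(-1, T), -1), Mul(0, 1)) = Add(Pow(Add(-1, T), -1), 0) = Pow(Add(-1, T), -1))
Function('R')(G, I) = Add(-5, Mul(2, I, Pow(Add(G, I), -1))) (Function('R')(G, I) = Add(-5, Mul(Add(I, I), Pow(Add(G, I), -1))) = Add(-5, Mul(Mul(2, I), Pow(Add(G, I), -1))) = Add(-5, Mul(2, I, Pow(Add(G, I), -1))))
Mul(Add(28, -91), Function('R')(-7, Function('c')(6))) = Mul(Add(28, -91), Mul(Pow(Add(-7, Pow(Add(-1, 6), -1)), -1), Add(Mul(-5, -7), Mul(-3, Pow(Add(-1, 6), -1))))) = Mul(-63, Mul(Pow(Add(-7, Pow(5, -1)), -1), Add(35, Mul(-3, Pow(5, -1))))) = Mul(-63, Mul(Pow(Add(-7, Rational(1, 5)), -1), Add(35, Mul(-3, Rational(1, 5))))) = Mul(-63, Mul(Pow(Rational(-34, 5), -1), Add(35, Rational(-3, 5)))) = Mul(-63, Mul(Rational(-5, 34), Rational(172, 5))) = Mul(-63, Rational(-86, 17)) = Rational(5418, 17)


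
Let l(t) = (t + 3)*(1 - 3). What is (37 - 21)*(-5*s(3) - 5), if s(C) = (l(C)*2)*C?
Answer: 5680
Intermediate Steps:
l(t) = -6 - 2*t (l(t) = (3 + t)*(-2) = -6 - 2*t)
s(C) = C*(-12 - 4*C) (s(C) = ((-6 - 2*C)*2)*C = (-12 - 4*C)*C = C*(-12 - 4*C))
(37 - 21)*(-5*s(3) - 5) = (37 - 21)*(-(-20)*3*(3 + 3) - 5) = 16*(-(-20)*3*6 - 5) = 16*(-5*(-72) - 5) = 16*(360 - 5) = 16*355 = 5680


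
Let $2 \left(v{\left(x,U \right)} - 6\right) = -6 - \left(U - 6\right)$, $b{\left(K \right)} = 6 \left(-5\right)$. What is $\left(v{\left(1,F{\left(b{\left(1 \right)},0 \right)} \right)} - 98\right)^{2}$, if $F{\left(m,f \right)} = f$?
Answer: $8464$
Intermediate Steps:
$b{\left(K \right)} = -30$
$v{\left(x,U \right)} = 6 - \frac{U}{2}$ ($v{\left(x,U \right)} = 6 + \frac{-6 - \left(U - 6\right)}{2} = 6 + \frac{-6 - \left(-6 + U\right)}{2} = 6 + \frac{\left(-1\right) U}{2} = 6 - \frac{U}{2}$)
$\left(v{\left(1,F{\left(b{\left(1 \right)},0 \right)} \right)} - 98\right)^{2} = \left(\left(6 - 0\right) - 98\right)^{2} = \left(\left(6 + 0\right) - 98\right)^{2} = \left(6 - 98\right)^{2} = \left(-92\right)^{2} = 8464$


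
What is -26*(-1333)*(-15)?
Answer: -519870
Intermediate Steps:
-26*(-1333)*(-15) = 34658*(-15) = -519870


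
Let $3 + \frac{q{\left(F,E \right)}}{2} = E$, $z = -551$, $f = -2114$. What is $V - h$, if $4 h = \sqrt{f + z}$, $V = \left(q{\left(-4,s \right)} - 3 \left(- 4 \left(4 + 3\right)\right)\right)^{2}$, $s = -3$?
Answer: $5184 - \frac{i \sqrt{2665}}{4} \approx 5184.0 - 12.906 i$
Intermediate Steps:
$q{\left(F,E \right)} = -6 + 2 E$
$V = 5184$ ($V = \left(\left(-6 + 2 \left(-3\right)\right) - 3 \left(- 4 \left(4 + 3\right)\right)\right)^{2} = \left(\left(-6 - 6\right) - 3 \left(\left(-4\right) 7\right)\right)^{2} = \left(-12 - -84\right)^{2} = \left(-12 + 84\right)^{2} = 72^{2} = 5184$)
$h = \frac{i \sqrt{2665}}{4}$ ($h = \frac{\sqrt{-2114 - 551}}{4} = \frac{\sqrt{-2665}}{4} = \frac{i \sqrt{2665}}{4} \approx 12.906 i$)
$V - h = 5184 - \frac{i \sqrt{2665}}{4}$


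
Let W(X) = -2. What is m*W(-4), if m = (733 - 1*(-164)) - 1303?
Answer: 812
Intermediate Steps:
m = -406 (m = (733 + 164) - 1303 = 897 - 1303 = -406)
m*W(-4) = -406*(-2) = 812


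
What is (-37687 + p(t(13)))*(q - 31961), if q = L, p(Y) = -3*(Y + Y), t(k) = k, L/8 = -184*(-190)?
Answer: -9355108035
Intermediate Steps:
L = 279680 (L = 8*(-184*(-190)) = 8*34960 = 279680)
p(Y) = -6*Y
q = 279680
(-37687 + p(t(13)))*(q - 31961) = (-37687 - 6*13)*(279680 - 31961) = (-37687 - 78)*247719 = -37765*247719 = -9355108035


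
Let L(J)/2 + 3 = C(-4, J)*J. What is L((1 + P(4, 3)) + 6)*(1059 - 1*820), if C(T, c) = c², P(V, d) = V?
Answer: 634784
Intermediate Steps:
L(J) = -6 + 2*J³ (L(J) = -6 + 2*(J²*J) = -6 + 2*J³)
L((1 + P(4, 3)) + 6)*(1059 - 1*820) = (-6 + 2*((1 + 4) + 6)³)*(1059 - 1*820) = (-6 + 2*(5 + 6)³)*(1059 - 820) = (-6 + 2*11³)*239 = (-6 + 2*1331)*239 = (-6 + 2662)*239 = 2656*239 = 634784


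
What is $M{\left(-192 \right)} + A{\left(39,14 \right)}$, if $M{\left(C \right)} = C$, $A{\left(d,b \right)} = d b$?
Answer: $354$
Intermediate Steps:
$A{\left(d,b \right)} = b d$
$M{\left(-192 \right)} + A{\left(39,14 \right)} = -192 + 14 \cdot 39 = -192 + 546 = 354$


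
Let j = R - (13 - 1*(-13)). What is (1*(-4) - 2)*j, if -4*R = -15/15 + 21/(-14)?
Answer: 609/4 ≈ 152.25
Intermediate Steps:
R = 5/8 (R = -(-15/15 + 21/(-14))/4 = -(-15*1/15 + 21*(-1/14))/4 = -(-1 - 3/2)/4 = -¼*(-5/2) = 5/8 ≈ 0.62500)
j = -203/8 (j = 5/8 - (13 - 1*(-13)) = 5/8 - (13 + 13) = 5/8 - 1*26 = 5/8 - 26 = -203/8 ≈ -25.375)
(1*(-4) - 2)*j = (1*(-4) - 2)*(-203/8) = (-4 - 2)*(-203/8) = -6*(-203/8) = 609/4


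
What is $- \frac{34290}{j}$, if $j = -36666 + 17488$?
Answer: $\frac{17145}{9589} \approx 1.788$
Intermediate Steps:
$j = -19178$
$- \frac{34290}{j} = - \frac{34290}{-19178} = \left(-34290\right) \left(- \frac{1}{19178}\right) = \frac{17145}{9589}$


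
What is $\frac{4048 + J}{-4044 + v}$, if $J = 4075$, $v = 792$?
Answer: $- \frac{8123}{3252} \approx -2.4978$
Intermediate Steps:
$\frac{4048 + J}{-4044 + v} = \frac{4048 + 4075}{-4044 + 792} = \frac{8123}{-3252} = 8123 \left(- \frac{1}{3252}\right) = - \frac{8123}{3252}$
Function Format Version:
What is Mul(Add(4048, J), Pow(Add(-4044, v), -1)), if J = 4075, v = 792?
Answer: Rational(-8123, 3252) ≈ -2.4978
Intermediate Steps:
Mul(Add(4048, J), Pow(Add(-4044, v), -1)) = Mul(Add(4048, 4075), Pow(Add(-4044, 792), -1)) = Mul(8123, Pow(-3252, -1)) = Mul(8123, Rational(-1, 3252)) = Rational(-8123, 3252)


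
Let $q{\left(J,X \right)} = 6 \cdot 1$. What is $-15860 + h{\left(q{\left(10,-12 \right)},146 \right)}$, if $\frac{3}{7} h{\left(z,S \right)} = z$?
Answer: $-15846$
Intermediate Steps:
$q{\left(J,X \right)} = 6$
$h{\left(z,S \right)} = \frac{7 z}{3}$
$-15860 + h{\left(q{\left(10,-12 \right)},146 \right)} = -15860 + \frac{7}{3} \cdot 6 = -15860 + 14 = -15846$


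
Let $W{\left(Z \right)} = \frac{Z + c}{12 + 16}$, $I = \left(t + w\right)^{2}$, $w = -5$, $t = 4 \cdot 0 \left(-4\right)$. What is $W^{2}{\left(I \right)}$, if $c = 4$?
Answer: $\frac{841}{784} \approx 1.0727$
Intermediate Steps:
$t = 0$ ($t = 0 \left(-4\right) = 0$)
$I = 25$ ($I = \left(0 - 5\right)^{2} = \left(-5\right)^{2} = 25$)
$W{\left(Z \right)} = \frac{1}{7} + \frac{Z}{28}$ ($W{\left(Z \right)} = \frac{Z + 4}{12 + 16} = \frac{4 + Z}{28} = \left(4 + Z\right) \frac{1}{28} = \frac{1}{7} + \frac{Z}{28}$)
$W^{2}{\left(I \right)} = \left(\frac{1}{7} + \frac{1}{28} \cdot 25\right)^{2} = \left(\frac{1}{7} + \frac{25}{28}\right)^{2} = \left(\frac{29}{28}\right)^{2} = \frac{841}{784}$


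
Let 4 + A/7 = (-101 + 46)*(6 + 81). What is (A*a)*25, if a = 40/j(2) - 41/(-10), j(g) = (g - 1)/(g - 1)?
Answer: -73918215/2 ≈ -3.6959e+7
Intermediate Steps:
A = -33523 (A = -28 + 7*((-101 + 46)*(6 + 81)) = -28 + 7*(-55*87) = -28 + 7*(-4785) = -28 - 33495 = -33523)
j(g) = 1 (j(g) = (-1 + g)/(-1 + g) = 1)
a = 441/10 (a = 40/1 - 41/(-10) = 40*1 - 41*(-⅒) = 40 + 41/10 = 441/10 ≈ 44.100)
(A*a)*25 = -33523*441/10*25 = -14783643/10*25 = -73918215/2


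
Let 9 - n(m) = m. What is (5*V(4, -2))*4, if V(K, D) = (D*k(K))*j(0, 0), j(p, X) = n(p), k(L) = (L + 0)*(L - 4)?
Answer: 0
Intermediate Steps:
n(m) = 9 - m
k(L) = L*(-4 + L)
j(p, X) = 9 - p
V(K, D) = 9*D*K*(-4 + K) (V(K, D) = (D*(K*(-4 + K)))*(9 - 1*0) = (D*K*(-4 + K))*(9 + 0) = (D*K*(-4 + K))*9 = 9*D*K*(-4 + K))
(5*V(4, -2))*4 = (5*(9*(-2)*4*(-4 + 4)))*4 = (5*(9*(-2)*4*0))*4 = (5*0)*4 = 0*4 = 0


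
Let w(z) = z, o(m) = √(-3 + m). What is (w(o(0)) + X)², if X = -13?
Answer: (13 - I*√3)² ≈ 166.0 - 45.033*I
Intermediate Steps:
(w(o(0)) + X)² = (√(-3 + 0) - 13)² = (√(-3) - 13)² = (I*√3 - 13)² = (-13 + I*√3)²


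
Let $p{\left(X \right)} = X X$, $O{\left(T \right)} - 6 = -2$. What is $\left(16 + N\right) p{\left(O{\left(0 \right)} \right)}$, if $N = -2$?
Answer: $224$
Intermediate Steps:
$O{\left(T \right)} = 4$ ($O{\left(T \right)} = 6 - 2 = 4$)
$p{\left(X \right)} = X^{2}$
$\left(16 + N\right) p{\left(O{\left(0 \right)} \right)} = \left(16 - 2\right) 4^{2} = 14 \cdot 16 = 224$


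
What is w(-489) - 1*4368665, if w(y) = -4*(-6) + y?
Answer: -4369130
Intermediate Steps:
w(y) = 24 + y
w(-489) - 1*4368665 = (24 - 489) - 1*4368665 = -465 - 4368665 = -4369130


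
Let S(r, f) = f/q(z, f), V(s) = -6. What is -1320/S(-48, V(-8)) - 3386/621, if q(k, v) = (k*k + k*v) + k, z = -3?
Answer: 3275494/621 ≈ 5274.5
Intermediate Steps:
q(k, v) = k + k² + k*v (q(k, v) = (k² + k*v) + k = k + k² + k*v)
S(r, f) = f/(6 - 3*f) (S(r, f) = f/((-3*(1 - 3 + f))) = f/((-3*(-2 + f))) = f/(6 - 3*f))
-1320/S(-48, V(-8)) - 3386/621 = -1320/((⅓)*(-6)/(2 - 1*(-6))) - 3386/621 = -1320/((⅓)*(-6)/(2 + 6)) - 3386*1/621 = -1320/((⅓)*(-6)/8) - 3386/621 = -1320/((⅓)*(-6)*(⅛)) - 3386/621 = -1320/(-¼) - 3386/621 = -1320*(-4) - 3386/621 = 5280 - 3386/621 = 3275494/621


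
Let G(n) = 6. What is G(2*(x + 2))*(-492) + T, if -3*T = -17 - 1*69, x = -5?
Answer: -8770/3 ≈ -2923.3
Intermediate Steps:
T = 86/3 (T = -(-17 - 1*69)/3 = -(-17 - 69)/3 = -⅓*(-86) = 86/3 ≈ 28.667)
G(2*(x + 2))*(-492) + T = 6*(-492) + 86/3 = -2952 + 86/3 = -8770/3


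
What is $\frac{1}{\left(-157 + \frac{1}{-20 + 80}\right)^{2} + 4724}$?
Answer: $\frac{3600}{105723961} \approx 3.4051 \cdot 10^{-5}$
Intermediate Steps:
$\frac{1}{\left(-157 + \frac{1}{-20 + 80}\right)^{2} + 4724} = \frac{1}{\left(-157 + \frac{1}{60}\right)^{2} + 4724} = \frac{1}{\left(- \frac{9419}{60}\right)^{2} + 4724} = \frac{1}{\frac{88717561}{3600} + 4724} = \frac{1}{\frac{105723961}{3600}} = \frac{3600}{105723961}$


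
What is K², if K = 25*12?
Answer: 90000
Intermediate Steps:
K = 300
K² = 300² = 90000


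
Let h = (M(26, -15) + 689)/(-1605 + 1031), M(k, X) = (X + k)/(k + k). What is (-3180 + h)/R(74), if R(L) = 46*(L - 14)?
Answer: -94952479/82380480 ≈ -1.1526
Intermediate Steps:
M(k, X) = (X + k)/(2*k) (M(k, X) = (X + k)/((2*k)) = (X + k)*(1/(2*k)) = (X + k)/(2*k))
R(L) = -644 + 46*L (R(L) = 46*(-14 + L) = -644 + 46*L)
h = -35839/29848 (h = ((½)*(-15 + 26)/26 + 689)/(-1605 + 1031) = ((½)*(1/26)*11 + 689)/(-574) = (11/52 + 689)*(-1/574) = (35839/52)*(-1/574) = -35839/29848 ≈ -1.2007)
(-3180 + h)/R(74) = (-3180 - 35839/29848)/(-644 + 46*74) = -94952479/(29848*(-644 + 3404)) = -94952479/29848/2760 = -94952479/29848*1/2760 = -94952479/82380480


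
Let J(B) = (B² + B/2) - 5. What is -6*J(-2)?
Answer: 12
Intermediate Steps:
J(B) = -5 + B² + B/2 (J(B) = (B² + B/2) - 5 = -5 + B² + B/2)
-6*J(-2) = -6*(-5 + (-2)² + (½)*(-2)) = -6*(-5 + 4 - 1) = -6*(-2) = 12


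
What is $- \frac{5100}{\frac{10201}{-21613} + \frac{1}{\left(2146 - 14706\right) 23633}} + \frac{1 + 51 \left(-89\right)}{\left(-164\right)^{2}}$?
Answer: $\frac{439991860971147128983}{40720110276354664} \approx 10805.0$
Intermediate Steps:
$- \frac{5100}{\frac{10201}{-21613} + \frac{1}{\left(2146 - 14706\right) 23633}} + \frac{1 + 51 \left(-89\right)}{\left(-164\right)^{2}} = - \frac{5100}{10201 \left(- \frac{1}{21613}\right) + \frac{1}{-12560} \cdot \frac{1}{23633}} + \frac{1 - 4539}{26896} = - \frac{5100}{- \frac{10201}{21613} - \frac{1}{296830480}} - \frac{2269}{13448} = - \frac{5100}{- \frac{3027967748093}{6415397164240}} - \frac{2269}{13448} = \left(-5100\right) \left(- \frac{6415397164240}{3027967748093}\right) - \frac{2269}{13448} = \frac{32718525537624000}{3027967748093} - \frac{2269}{13448} = \frac{439991860971147128983}{40720110276354664}$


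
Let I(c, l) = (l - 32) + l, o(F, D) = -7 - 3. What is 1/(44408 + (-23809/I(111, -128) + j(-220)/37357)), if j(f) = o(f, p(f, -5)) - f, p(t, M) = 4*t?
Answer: 10758816/478666994221 ≈ 2.2477e-5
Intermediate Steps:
o(F, D) = -10
I(c, l) = -32 + 2*l (I(c, l) = (-32 + l) + l = -32 + 2*l)
j(f) = -10 - f
1/(44408 + (-23809/I(111, -128) + j(-220)/37357)) = 1/(44408 + (-23809/(-32 + 2*(-128)) + (-10 - 1*(-220))/37357)) = 1/(44408 + (-23809/(-32 - 256) + (-10 + 220)*(1/37357))) = 1/(44408 + (-23809/(-288) + 210*(1/37357))) = 1/(44408 + (-23809*(-1/288) + 210/37357)) = 1/(44408 + (23809/288 + 210/37357)) = 1/(44408 + 889493293/10758816) = 1/(478666994221/10758816) = 10758816/478666994221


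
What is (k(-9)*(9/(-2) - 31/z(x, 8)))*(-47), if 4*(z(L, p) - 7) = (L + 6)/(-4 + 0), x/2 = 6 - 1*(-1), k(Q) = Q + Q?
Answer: -192465/23 ≈ -8368.0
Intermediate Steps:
k(Q) = 2*Q
x = 14 (x = 2*(6 - 1*(-1)) = 2*(6 + 1) = 2*7 = 14)
z(L, p) = 53/8 - L/16 (z(L, p) = 7 + ((L + 6)/(-4 + 0))/4 = 7 + ((6 + L)/(-4))/4 = 7 + ((6 + L)*(-¼))/4 = 7 + (-3/2 - L/4)/4 = 7 + (-3/8 - L/16) = 53/8 - L/16)
(k(-9)*(9/(-2) - 31/z(x, 8)))*(-47) = ((2*(-9))*(9/(-2) - 31/(53/8 - 1/16*14)))*(-47) = -18*(9*(-½) - 31/(53/8 - 7/8))*(-47) = -18*(-9/2 - 31/23/4)*(-47) = -18*(-9/2 - 31*4/23)*(-47) = -18*(-9/2 - 124/23)*(-47) = -18*(-455/46)*(-47) = (4095/23)*(-47) = -192465/23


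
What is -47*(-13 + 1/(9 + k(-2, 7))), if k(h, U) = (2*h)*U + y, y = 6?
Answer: 7990/13 ≈ 614.62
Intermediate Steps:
k(h, U) = 6 + 2*U*h (k(h, U) = (2*h)*U + 6 = 2*U*h + 6 = 6 + 2*U*h)
-47*(-13 + 1/(9 + k(-2, 7))) = -47*(-13 + 1/(9 + (6 + 2*7*(-2)))) = -47*(-13 + 1/(9 + (6 - 28))) = -47*(-13 + 1/(9 - 22)) = -47*(-13 + 1/(-13)) = -47*(-13 - 1/13) = -47*(-170/13) = 7990/13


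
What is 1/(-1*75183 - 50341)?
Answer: -1/125524 ≈ -7.9666e-6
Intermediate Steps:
1/(-1*75183 - 50341) = 1/(-75183 - 50341) = 1/(-125524) = -1/125524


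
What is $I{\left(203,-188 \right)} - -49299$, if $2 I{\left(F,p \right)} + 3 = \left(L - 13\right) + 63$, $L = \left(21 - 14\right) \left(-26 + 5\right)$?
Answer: $49249$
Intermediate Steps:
$L = -147$ ($L = 7 \left(-21\right) = -147$)
$I{\left(F,p \right)} = -50$ ($I{\left(F,p \right)} = - \frac{3}{2} + \frac{\left(-147 - 13\right) + 63}{2} = - \frac{3}{2} + \frac{-160 + 63}{2} = - \frac{3}{2} + \frac{1}{2} \left(-97\right) = - \frac{3}{2} - \frac{97}{2} = -50$)
$I{\left(203,-188 \right)} - -49299 = -50 - -49299 = -50 + 49299 = 49249$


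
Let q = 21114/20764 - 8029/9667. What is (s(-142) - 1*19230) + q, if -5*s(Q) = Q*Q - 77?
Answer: -1666539514139/71687710 ≈ -23247.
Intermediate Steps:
q = 2671063/14337542 (q = 21114*(1/20764) - 8029*1/9667 = 10557/10382 - 1147/1381 = 2671063/14337542 ≈ 0.18630)
s(Q) = 77/5 - Q²/5 (s(Q) = -(Q*Q - 77)/5 = -(Q² - 77)/5 = -(-77 + Q²)/5 = 77/5 - Q²/5)
(s(-142) - 1*19230) + q = ((77/5 - ⅕*(-142)²) - 1*19230) + 2671063/14337542 = ((77/5 - ⅕*20164) - 19230) + 2671063/14337542 = ((77/5 - 20164/5) - 19230) + 2671063/14337542 = (-20087/5 - 19230) + 2671063/14337542 = -116237/5 + 2671063/14337542 = -1666539514139/71687710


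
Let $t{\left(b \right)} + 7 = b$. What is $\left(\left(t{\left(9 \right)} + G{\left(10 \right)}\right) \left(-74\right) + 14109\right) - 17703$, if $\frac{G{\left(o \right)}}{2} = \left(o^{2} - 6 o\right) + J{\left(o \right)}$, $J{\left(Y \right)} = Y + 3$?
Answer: $-11586$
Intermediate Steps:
$J{\left(Y \right)} = 3 + Y$
$t{\left(b \right)} = -7 + b$
$G{\left(o \right)} = 6 - 10 o + 2 o^{2}$ ($G{\left(o \right)} = 2 \left(\left(o^{2} - 6 o\right) + \left(3 + o\right)\right) = 2 \left(3 + o^{2} - 5 o\right) = 6 - 10 o + 2 o^{2}$)
$\left(\left(t{\left(9 \right)} + G{\left(10 \right)}\right) \left(-74\right) + 14109\right) - 17703 = \left(\left(\left(-7 + 9\right) + \left(6 - 100 + 2 \cdot 10^{2}\right)\right) \left(-74\right) + 14109\right) - 17703 = \left(\left(2 + \left(6 - 100 + 2 \cdot 100\right)\right) \left(-74\right) + 14109\right) - 17703 = \left(\left(2 + \left(6 - 100 + 200\right)\right) \left(-74\right) + 14109\right) - 17703 = \left(\left(2 + 106\right) \left(-74\right) + 14109\right) - 17703 = \left(108 \left(-74\right) + 14109\right) - 17703 = \left(-7992 + 14109\right) - 17703 = 6117 - 17703 = -11586$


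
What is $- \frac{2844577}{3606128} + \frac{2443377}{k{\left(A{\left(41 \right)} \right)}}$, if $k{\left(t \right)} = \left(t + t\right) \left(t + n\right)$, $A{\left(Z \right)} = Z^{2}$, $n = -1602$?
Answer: $\frac{4027808126105}{478890192272} \approx 8.4107$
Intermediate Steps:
$k{\left(t \right)} = 2 t \left(-1602 + t\right)$ ($k{\left(t \right)} = \left(t + t\right) \left(t - 1602\right) = 2 t \left(-1602 + t\right)$)
$- \frac{2844577}{3606128} + \frac{2443377}{k{\left(A{\left(41 \right)} \right)}} = - \frac{2844577}{3606128} + \frac{2443377}{2 \cdot 41^{2} \left(-1602 + 41^{2}\right)} = \left(-2844577\right) \frac{1}{3606128} + \frac{2443377}{2 \cdot 1681 \left(-1602 + 1681\right)} = - \frac{2844577}{3606128} + \frac{2443377}{2 \cdot 1681 \cdot 79} = - \frac{2844577}{3606128} + \frac{2443377}{265598} = \frac{4027808126105}{478890192272}$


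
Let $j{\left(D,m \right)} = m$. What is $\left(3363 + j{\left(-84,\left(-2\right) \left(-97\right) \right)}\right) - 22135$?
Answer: $-18578$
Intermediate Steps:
$\left(3363 + j{\left(-84,\left(-2\right) \left(-97\right) \right)}\right) - 22135 = \left(3363 - -194\right) - 22135 = \left(3363 + 194\right) - 22135 = 3557 - 22135 = -18578$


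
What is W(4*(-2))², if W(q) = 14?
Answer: 196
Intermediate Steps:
W(4*(-2))² = 14² = 196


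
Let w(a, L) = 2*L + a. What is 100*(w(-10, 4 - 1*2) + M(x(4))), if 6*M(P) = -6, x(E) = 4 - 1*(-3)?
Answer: -700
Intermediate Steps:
x(E) = 7 (x(E) = 4 + 3 = 7)
M(P) = -1 (M(P) = (⅙)*(-6) = -1)
w(a, L) = a + 2*L
100*(w(-10, 4 - 1*2) + M(x(4))) = 100*((-10 + 2*(4 - 1*2)) - 1) = 100*((-10 + 2*(4 - 2)) - 1) = 100*((-10 + 2*2) - 1) = 100*((-10 + 4) - 1) = 100*(-6 - 1) = 100*(-7) = -700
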